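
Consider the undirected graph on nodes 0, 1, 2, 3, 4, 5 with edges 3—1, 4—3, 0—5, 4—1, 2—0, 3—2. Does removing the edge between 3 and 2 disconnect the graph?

Yes

Removing 3—2 leaves no path between 3 and 2: the component count goes from 1 to 2. So it is a bridge.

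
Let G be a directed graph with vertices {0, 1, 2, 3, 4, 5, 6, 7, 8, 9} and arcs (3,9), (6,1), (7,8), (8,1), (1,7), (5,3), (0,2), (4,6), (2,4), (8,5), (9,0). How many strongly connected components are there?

{0, 1, 2, 3, 4, 5, 6, 7, 8, 9} are all mutually reachable — one SCC of size 10.
That gives 1 strongly connected component.

1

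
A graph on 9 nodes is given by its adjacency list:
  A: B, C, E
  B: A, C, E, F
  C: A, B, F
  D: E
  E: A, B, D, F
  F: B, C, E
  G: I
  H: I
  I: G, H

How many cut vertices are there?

2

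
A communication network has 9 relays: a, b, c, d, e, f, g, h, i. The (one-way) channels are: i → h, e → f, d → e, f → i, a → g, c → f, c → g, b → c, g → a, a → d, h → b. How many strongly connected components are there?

1

{a, b, c, d, e, f, g, h, i} are all mutually reachable — one SCC of size 9.
That gives 1 strongly connected component.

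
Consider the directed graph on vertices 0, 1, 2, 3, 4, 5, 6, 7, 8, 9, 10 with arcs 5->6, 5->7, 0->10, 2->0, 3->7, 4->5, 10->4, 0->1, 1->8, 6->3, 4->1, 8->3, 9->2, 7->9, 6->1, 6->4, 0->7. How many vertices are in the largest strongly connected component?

11

{0, 1, 2, 3, 4, 5, 6, 7, 8, 9, 10} are all mutually reachable — one SCC of size 11.
The largest has 11 vertices.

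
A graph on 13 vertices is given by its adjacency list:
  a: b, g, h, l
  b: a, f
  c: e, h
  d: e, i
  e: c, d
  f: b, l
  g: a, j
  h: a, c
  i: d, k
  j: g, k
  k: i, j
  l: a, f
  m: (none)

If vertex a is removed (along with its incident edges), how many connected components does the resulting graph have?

3

With a gone, the remaining components are: {m}; {b, f, l}; {c, d, e, g, h, i, j, k}.
That is 3 components.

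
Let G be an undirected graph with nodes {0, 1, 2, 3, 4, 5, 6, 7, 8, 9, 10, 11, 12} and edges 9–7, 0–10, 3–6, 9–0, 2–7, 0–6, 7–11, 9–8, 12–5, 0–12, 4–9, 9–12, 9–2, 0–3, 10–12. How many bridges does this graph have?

The edges on the cycle 9-0-10-12-9 are not bridges since each lies on that cycle.
But removing 9–4 disconnects 9 from 4; removing 11–7 disconnects 11 from 7; removing 8–9 disconnects 8 from 9; removing 12–5 disconnects 12 from 5 — these are bridges.
That makes 4 bridges.

4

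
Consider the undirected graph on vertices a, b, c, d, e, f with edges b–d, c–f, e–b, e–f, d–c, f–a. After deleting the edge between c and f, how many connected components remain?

c and f are still connected via c-d-b-e-f, so the component count stays at 1.

1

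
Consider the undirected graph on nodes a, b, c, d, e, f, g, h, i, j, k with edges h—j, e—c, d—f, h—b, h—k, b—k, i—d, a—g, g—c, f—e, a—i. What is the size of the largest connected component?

7

Starting from b we can reach b, h, j, k. That is one component of size 4.
Starting from a we can reach a, c, d, e, f, g, i. That is one component of size 7.
The largest has 7 vertices.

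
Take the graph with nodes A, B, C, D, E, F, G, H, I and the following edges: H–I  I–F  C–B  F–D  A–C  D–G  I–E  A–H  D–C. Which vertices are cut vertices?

Removing C increases the component count from 1 to 2, so C is a cut vertex.
Removing D increases the component count from 1 to 2, so D is a cut vertex.
Removing I increases the component count from 1 to 2, so I is a cut vertex.
By contrast removing B leaves 1 component; it is not a cut vertex. No other vertex is a cut vertex either.

C, D, I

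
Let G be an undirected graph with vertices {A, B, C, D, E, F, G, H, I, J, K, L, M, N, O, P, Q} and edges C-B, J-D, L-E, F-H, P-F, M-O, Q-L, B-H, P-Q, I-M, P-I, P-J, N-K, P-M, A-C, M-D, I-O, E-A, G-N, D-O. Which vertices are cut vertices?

N, P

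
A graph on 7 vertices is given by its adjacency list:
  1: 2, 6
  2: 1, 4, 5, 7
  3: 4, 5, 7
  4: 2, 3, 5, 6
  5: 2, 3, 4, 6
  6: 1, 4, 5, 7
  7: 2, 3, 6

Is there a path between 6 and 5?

Yes

From 6 we can reach 1, 2, 3, 4, 5, 6, 7, which includes 5.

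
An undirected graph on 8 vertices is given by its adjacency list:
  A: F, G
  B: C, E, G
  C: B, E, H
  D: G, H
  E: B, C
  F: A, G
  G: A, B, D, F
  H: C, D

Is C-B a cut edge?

After removing C-B, the path C-E-B still connects them, so the edge is not a bridge.

No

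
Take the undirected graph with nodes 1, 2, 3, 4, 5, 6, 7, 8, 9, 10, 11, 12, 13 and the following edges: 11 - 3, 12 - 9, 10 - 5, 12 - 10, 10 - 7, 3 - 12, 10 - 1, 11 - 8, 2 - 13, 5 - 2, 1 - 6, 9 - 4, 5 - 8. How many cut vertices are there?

Removing 1 increases the component count from 1 to 2, so 1 is a cut vertex.
Removing 2 increases the component count from 1 to 2, so 2 is a cut vertex.
Removing 5 increases the component count from 1 to 2, so 5 is a cut vertex.
Likewise 9, 10, 12 are cut vertices.
By contrast removing 6 leaves 1 component; it is not a cut vertex. No other vertex is a cut vertex either.

6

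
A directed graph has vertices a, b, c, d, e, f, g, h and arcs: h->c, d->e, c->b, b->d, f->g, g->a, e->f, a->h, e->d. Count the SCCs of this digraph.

1

{a, b, c, d, e, f, g, h} are all mutually reachable — one SCC of size 8.
That gives 1 strongly connected component.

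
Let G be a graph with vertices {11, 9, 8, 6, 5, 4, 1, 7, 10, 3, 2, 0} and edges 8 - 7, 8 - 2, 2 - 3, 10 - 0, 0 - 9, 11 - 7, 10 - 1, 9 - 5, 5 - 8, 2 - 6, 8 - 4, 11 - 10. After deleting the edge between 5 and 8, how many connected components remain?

1

5 and 8 are still connected via 5-9-0-10-11-7-8, so the component count stays at 1.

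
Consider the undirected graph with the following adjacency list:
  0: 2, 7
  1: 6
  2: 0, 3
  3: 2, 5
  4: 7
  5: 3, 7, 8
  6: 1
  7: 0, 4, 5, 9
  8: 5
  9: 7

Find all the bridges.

The edges on the cycle 5-7-0-2-3-5 are not bridges since each lies on that cycle.
But removing 7-4 disconnects 7 from 4; removing 6-1 disconnects 6 from 1; removing 7-9 disconnects 7 from 9; removing 5-8 disconnects 5 from 8 — these are bridges.

1-6, 4-7, 5-8, 7-9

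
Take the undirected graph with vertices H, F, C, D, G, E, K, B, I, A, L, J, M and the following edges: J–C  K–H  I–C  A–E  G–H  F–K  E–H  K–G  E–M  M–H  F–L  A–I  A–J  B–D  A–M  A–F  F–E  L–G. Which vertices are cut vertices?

A

Removing A increases the component count from 2 to 3, so A is a cut vertex.
By contrast removing L leaves 2 components; it is not a cut vertex. No other vertex is a cut vertex either.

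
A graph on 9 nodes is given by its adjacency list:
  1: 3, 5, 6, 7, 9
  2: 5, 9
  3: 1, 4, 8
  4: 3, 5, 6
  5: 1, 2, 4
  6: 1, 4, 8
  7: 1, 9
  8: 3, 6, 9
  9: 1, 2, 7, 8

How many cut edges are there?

The edges on the cycle 8-6-1-7-9-8 are not bridges since each lies on that cycle.
Every edge lies on some cycle, so there are no bridges.

0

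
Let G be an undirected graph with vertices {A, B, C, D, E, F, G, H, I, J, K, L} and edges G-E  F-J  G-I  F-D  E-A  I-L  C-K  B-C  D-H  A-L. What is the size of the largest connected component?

5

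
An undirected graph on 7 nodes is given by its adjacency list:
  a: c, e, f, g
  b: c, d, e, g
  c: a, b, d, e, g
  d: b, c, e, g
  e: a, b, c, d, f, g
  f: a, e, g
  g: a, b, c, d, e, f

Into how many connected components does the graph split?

1

Starting from a we can reach a, b, c, d, e, f, g. That is one component of size 7.
Total: 1 component.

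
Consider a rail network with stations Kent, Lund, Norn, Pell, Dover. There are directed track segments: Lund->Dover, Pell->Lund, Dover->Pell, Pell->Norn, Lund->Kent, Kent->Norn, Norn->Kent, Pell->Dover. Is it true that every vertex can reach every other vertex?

No

There is no directed path from Norn to Dover, so the graph is not strongly connected.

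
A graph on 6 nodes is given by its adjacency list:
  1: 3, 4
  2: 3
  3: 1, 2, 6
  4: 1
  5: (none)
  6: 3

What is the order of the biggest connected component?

5 is isolated — a component by itself.
Starting from 1 we can reach 1, 2, 3, 4, 6. That is one component of size 5.
The largest has 5 vertices.

5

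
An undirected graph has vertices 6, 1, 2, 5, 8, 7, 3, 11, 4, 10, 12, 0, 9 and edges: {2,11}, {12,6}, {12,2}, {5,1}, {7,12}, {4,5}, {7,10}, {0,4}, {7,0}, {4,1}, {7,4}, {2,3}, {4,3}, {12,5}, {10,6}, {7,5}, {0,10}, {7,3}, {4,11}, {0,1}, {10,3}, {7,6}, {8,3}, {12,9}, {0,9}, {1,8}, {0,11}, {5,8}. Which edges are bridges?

none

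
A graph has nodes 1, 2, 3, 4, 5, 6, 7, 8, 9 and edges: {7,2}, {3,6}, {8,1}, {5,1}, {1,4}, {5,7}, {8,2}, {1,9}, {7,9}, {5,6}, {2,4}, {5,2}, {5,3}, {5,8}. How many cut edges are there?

0

The edges on the cycle 5-3-6-5 are not bridges since each lies on that cycle.
Every edge lies on some cycle, so there are no bridges.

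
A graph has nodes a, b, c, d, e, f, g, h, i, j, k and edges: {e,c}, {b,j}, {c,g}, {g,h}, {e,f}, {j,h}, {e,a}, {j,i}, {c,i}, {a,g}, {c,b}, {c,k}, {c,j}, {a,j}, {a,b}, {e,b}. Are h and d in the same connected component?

No

The component containing h is {a, b, c, e, f, g, h, i, j, k}, and d is not in it.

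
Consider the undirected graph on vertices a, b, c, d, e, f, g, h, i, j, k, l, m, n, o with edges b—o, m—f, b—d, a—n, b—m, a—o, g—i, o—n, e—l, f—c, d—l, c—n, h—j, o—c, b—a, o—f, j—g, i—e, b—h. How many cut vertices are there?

1

Removing b increases the component count from 2 to 3, so b is a cut vertex.
By contrast removing h leaves 2 components; it is not a cut vertex. No other vertex is a cut vertex either.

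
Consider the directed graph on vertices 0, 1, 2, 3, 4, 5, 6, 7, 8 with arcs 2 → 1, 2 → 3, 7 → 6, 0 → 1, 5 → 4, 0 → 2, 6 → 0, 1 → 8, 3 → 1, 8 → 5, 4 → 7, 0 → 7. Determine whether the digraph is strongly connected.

From 3 we can reach every vertex (0, 1, 2, 3, 4, 5, 6, 7, 8), and every vertex can reach 3 (0, 1, 2, 3, 4, 5, 6, 7, 8). So the whole graph is one strongly connected component.

Yes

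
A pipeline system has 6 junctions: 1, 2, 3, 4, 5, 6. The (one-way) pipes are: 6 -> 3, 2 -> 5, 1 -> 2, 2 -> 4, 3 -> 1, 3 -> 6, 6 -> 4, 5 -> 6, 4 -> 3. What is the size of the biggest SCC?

{1, 2, 3, 4, 5, 6} are all mutually reachable — one SCC of size 6.
The largest has 6 vertices.

6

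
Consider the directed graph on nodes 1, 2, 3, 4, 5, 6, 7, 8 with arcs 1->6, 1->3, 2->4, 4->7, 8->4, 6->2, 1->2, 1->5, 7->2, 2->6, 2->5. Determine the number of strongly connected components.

{2, 4, 6, 7} are all mutually reachable — one SCC of size 4.
{5} is an SCC by itself.
{1} is an SCC by itself.
{3} is an SCC by itself.
{8} is an SCC by itself.
That gives 5 strongly connected components.

5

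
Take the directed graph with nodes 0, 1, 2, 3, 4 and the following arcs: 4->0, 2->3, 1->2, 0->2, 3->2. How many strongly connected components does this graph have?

4

{2, 3} are all mutually reachable — one SCC of size 2.
{4} is an SCC by itself.
{0} is an SCC by itself.
{1} is an SCC by itself.
That gives 4 strongly connected components.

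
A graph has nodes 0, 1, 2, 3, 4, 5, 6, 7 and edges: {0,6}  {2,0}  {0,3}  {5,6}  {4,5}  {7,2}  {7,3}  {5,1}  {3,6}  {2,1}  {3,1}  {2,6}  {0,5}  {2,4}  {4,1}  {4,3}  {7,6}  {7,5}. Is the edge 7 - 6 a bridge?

No

After removing 7 - 6, the path 7-2-6 still connects them, so the edge is not a bridge.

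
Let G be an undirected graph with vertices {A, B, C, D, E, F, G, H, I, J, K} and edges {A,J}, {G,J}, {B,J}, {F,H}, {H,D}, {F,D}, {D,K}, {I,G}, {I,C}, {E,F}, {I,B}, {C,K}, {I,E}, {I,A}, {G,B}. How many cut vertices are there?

1

Removing I increases the component count from 1 to 2, so I is a cut vertex.
By contrast removing H leaves 1 component; it is not a cut vertex. No other vertex is a cut vertex either.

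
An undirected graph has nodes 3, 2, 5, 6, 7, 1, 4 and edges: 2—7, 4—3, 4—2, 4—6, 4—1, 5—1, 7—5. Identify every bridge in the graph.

3-4, 4-6

The edges on the cycle 4-2-7-5-1-4 are not bridges since each lies on that cycle.
But removing 4—3 disconnects 4 from 3; removing 4—6 disconnects 4 from 6 — these are bridges.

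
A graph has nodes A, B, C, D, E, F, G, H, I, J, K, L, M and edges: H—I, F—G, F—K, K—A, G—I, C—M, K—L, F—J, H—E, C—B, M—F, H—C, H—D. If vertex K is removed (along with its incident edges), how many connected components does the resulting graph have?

3

With K gone, the remaining components are: {A}; {L}; {B, C, D, E, F, G, H, I, J, M}.
That is 3 components.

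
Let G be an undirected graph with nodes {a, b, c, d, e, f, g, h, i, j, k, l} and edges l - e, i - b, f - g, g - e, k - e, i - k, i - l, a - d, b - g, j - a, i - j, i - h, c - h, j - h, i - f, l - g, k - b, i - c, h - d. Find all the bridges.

The edges on the cycle i-j-a-d-h-i are not bridges since each lies on that cycle.
Every edge lies on some cycle, so there are no bridges.

none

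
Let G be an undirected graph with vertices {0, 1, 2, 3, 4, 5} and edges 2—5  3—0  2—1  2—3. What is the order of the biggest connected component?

4 is isolated — a component by itself.
Starting from 0 we can reach 0, 1, 2, 3, 5. That is one component of size 5.
The largest has 5 vertices.

5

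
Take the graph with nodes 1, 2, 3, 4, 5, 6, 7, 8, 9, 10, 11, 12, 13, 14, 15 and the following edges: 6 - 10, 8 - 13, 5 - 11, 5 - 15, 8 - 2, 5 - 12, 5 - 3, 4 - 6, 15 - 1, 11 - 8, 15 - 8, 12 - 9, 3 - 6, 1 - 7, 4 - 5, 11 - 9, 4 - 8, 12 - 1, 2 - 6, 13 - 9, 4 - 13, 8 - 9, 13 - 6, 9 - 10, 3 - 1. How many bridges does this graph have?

1

The edges on the cycle 4-5-3-6-13-8-4 are not bridges since each lies on that cycle.
But removing 7 - 1 disconnects 7 from 1 — this is a bridge.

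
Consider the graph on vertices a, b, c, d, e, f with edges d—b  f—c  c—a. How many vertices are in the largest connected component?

3

e is isolated — a component by itself.
Starting from b we can reach b, d. That is one component of size 2.
Starting from a we can reach a, c, f. That is one component of size 3.
The largest has 3 vertices.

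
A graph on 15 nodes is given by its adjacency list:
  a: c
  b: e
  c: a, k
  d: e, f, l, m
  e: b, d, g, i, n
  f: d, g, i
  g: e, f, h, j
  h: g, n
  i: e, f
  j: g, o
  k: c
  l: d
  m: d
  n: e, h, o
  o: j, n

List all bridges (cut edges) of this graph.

The edges on the cycle e-d-f-i-e are not bridges since each lies on that cycle.
But removing d-l disconnects d from l; removing e-b disconnects e from b; removing c-k disconnects c from k; removing m-d disconnects m from d — these are bridges.
In total 5 edges are bridges.

a-c, b-e, c-k, d-l, d-m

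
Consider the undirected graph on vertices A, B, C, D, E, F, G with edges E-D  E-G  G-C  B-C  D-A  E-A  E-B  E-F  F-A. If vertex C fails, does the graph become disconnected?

Deleting C leaves 1 component (was 1) (its neighbors B, G remain connected to each other), so C is not a cut vertex.

No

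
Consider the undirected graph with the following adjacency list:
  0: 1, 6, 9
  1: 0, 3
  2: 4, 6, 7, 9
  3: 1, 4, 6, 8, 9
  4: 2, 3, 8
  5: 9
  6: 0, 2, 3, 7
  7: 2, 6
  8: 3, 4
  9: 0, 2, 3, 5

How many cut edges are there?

The edges on the cycle 3-4-2-6-3 are not bridges since each lies on that cycle.
But removing 9-5 disconnects 9 from 5 — this is a bridge.

1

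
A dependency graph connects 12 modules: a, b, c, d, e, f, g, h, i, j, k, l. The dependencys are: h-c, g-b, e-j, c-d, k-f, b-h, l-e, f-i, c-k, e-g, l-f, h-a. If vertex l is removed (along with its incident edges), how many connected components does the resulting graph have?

With l gone, the remaining components are: {a, b, c, d, e, f, g, h, i, j, k}.
That is 1 component.

1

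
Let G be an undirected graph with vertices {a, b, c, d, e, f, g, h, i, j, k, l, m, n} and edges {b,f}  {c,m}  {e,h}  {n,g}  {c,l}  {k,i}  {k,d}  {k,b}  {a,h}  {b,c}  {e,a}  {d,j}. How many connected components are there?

Starting from g we can reach g, n. That is one component of size 2.
Starting from a we can reach a, e, h. That is one component of size 3.
Starting from b we can reach b, c, d, f, i, j, k, l, m. That is one component of size 9.
Total: 3 components.

3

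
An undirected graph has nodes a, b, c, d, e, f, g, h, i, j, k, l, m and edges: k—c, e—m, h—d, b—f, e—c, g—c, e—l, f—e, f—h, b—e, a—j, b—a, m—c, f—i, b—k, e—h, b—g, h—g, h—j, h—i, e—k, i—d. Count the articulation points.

1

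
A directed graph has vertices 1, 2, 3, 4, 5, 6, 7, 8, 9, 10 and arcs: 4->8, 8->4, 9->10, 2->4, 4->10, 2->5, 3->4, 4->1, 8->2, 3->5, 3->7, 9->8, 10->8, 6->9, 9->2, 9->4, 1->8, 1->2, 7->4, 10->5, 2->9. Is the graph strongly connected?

No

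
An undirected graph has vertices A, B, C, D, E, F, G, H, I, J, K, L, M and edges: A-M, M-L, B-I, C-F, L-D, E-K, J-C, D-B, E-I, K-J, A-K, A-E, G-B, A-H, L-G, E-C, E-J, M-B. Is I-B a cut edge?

No

After removing I-B, the path I-E-A-M-B still connects them, so the edge is not a bridge.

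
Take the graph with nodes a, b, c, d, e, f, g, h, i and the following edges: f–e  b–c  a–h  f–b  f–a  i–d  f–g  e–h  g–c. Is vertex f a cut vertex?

Yes

Deleting f raises the number of components from 2 to 3, so f is a cut vertex.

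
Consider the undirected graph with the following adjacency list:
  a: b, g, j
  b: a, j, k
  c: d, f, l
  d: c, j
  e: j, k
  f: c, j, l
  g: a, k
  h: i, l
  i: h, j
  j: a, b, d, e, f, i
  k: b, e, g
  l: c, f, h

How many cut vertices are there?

Removing j increases the component count from 1 to 2, so j is a cut vertex.
By contrast removing f leaves 1 component; it is not a cut vertex. No other vertex is a cut vertex either.

1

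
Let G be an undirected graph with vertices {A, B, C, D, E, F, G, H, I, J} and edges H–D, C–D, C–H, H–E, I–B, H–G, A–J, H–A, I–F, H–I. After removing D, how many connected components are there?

1

With D gone, the remaining components are: {A, B, C, E, F, G, H, I, J}.
That is 1 component.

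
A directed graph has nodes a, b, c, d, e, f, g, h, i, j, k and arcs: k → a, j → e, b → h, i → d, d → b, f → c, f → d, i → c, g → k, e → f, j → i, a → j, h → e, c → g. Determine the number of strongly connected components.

{a, b, c, d, e, f, g, h, i, j, k} are all mutually reachable — one SCC of size 11.
That gives 1 strongly connected component.

1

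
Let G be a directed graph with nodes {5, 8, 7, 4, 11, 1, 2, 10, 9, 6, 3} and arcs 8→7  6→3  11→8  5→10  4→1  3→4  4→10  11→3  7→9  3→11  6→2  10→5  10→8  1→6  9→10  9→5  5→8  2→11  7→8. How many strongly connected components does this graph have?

2

{1, 2, 3, 4, 6, 11} are all mutually reachable — one SCC of size 6.
{5, 7, 8, 9, 10} are all mutually reachable — one SCC of size 5.
That gives 2 strongly connected components.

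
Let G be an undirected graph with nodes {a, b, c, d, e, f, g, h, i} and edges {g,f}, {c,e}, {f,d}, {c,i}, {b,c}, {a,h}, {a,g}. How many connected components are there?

Starting from b we can reach b, c, e, i. That is one component of size 4.
Starting from a we can reach a, d, f, g, h. That is one component of size 5.
Total: 2 components.

2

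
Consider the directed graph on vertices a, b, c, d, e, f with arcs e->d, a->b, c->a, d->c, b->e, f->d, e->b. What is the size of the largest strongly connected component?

5

{a, b, c, d, e} are all mutually reachable — one SCC of size 5.
{f} is an SCC by itself.
The largest has 5 vertices.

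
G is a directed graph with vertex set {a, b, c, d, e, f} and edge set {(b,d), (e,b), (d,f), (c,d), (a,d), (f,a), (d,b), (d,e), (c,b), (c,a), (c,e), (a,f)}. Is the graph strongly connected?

There is no directed path from b to c, so the graph is not strongly connected.

No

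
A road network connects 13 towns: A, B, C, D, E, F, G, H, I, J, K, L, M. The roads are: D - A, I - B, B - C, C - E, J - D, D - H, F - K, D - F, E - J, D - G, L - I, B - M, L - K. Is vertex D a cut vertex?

Deleting D raises the number of components from 1 to 4, so D is a cut vertex.

Yes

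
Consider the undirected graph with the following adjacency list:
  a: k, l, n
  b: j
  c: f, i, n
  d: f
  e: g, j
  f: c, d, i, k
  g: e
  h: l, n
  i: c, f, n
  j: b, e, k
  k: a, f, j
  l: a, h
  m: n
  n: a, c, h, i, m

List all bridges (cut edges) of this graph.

The edges on the cycle n-a-k-f-c-n are not bridges since each lies on that cycle.
But removing j-e disconnects j from e; removing n-m disconnects n from m; removing g-e disconnects g from e; removing d-f disconnects d from f — these are bridges.
In total 6 edges are bridges.

b-j, d-f, e-g, e-j, j-k, m-n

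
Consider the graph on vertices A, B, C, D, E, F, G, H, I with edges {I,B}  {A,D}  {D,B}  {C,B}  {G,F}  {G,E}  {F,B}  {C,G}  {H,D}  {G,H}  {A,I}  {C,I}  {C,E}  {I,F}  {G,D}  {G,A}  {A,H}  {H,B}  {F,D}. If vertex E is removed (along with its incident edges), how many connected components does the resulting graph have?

1

With E gone, the remaining components are: {A, B, C, D, F, G, H, I}.
That is 1 component.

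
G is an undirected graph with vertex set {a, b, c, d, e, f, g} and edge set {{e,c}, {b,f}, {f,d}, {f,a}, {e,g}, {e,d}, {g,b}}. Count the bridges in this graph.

The edges on the cycle e-g-b-f-d-e are not bridges since each lies on that cycle.
But removing e—c disconnects e from c; removing f—a disconnects f from a — these are bridges.
That makes 2 bridges.

2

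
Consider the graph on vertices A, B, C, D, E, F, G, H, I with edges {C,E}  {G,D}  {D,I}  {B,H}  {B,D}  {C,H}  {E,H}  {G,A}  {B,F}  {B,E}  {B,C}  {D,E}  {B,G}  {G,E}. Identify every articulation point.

B, D, G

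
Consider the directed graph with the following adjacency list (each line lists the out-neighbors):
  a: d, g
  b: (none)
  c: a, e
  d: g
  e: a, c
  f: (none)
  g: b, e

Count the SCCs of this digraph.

{a, c, d, e, g} are all mutually reachable — one SCC of size 5.
{f} is an SCC by itself.
{b} is an SCC by itself.
That gives 3 strongly connected components.

3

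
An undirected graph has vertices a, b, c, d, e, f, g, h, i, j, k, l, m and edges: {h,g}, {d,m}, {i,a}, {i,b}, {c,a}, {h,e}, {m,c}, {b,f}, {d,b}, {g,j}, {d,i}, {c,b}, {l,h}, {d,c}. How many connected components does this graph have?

3

k is isolated — a component by itself.
Starting from e we can reach e, g, h, j, l. That is one component of size 5.
Starting from a we can reach a, b, c, d, f, i, m. That is one component of size 7.
Total: 3 components.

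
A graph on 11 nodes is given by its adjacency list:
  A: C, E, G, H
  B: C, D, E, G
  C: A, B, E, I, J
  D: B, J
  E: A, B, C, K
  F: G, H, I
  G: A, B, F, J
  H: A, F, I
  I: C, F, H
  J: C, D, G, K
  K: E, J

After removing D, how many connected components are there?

1

With D gone, the remaining components are: {A, B, C, E, F, G, H, I, J, K}.
That is 1 component.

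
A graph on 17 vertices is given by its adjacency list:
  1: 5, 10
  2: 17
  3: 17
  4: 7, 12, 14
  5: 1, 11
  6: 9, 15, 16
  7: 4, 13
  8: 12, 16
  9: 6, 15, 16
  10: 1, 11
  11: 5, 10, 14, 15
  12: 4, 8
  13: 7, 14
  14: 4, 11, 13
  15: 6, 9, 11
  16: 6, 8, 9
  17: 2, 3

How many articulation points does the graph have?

Removing 11 increases the component count from 2 to 3, so 11 is a cut vertex.
Removing 17 increases the component count from 2 to 3, so 17 is a cut vertex.
By contrast removing 9 leaves 2 components; it is not a cut vertex. No other vertex is a cut vertex either.

2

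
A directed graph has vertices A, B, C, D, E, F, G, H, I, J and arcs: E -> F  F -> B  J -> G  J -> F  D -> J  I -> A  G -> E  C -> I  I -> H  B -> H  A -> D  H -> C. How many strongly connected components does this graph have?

1

{A, B, C, D, E, F, G, H, I, J} are all mutually reachable — one SCC of size 10.
That gives 1 strongly connected component.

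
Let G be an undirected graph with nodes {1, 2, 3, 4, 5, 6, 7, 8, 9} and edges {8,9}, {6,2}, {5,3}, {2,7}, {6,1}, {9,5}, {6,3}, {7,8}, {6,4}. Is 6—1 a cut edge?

Removing 6—1 leaves no path between 6 and 1: the component count goes from 1 to 2. So it is a bridge.

Yes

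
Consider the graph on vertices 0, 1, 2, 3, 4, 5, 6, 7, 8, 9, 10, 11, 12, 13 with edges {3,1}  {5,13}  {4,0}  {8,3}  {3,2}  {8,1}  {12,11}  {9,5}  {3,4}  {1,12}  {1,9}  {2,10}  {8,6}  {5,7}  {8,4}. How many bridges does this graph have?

The edges on the cycle 8-3-4-8 are not bridges since each lies on that cycle.
But removing 6–8 disconnects 6 from 8; removing 12–11 disconnects 12 from 11; removing 5–13 disconnects 5 from 13; removing 1–9 disconnects 1 from 9 — these are bridges.
In total 10 edges are bridges.

10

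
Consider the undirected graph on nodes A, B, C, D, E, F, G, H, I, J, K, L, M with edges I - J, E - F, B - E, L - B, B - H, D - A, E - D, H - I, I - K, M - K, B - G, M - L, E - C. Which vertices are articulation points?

Removing B increases the component count from 1 to 3, so B is a cut vertex.
Removing D increases the component count from 1 to 2, so D is a cut vertex.
Removing E increases the component count from 1 to 4, so E is a cut vertex.
Likewise I is a cut vertex.
By contrast removing M leaves 1 component; it is not a cut vertex. No other vertex is a cut vertex either.

B, D, E, I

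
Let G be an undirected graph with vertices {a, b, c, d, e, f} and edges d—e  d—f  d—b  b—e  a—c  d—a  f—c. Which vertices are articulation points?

Removing d increases the component count from 1 to 2, so d is a cut vertex.
By contrast removing a leaves 1 component; it is not a cut vertex. No other vertex is a cut vertex either.

d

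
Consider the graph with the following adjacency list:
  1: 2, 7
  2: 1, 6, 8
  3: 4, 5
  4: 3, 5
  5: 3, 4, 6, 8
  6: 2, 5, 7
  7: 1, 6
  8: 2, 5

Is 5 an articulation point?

Yes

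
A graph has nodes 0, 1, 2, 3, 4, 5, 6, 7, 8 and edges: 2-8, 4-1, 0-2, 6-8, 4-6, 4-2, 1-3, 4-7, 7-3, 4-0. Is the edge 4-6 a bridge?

No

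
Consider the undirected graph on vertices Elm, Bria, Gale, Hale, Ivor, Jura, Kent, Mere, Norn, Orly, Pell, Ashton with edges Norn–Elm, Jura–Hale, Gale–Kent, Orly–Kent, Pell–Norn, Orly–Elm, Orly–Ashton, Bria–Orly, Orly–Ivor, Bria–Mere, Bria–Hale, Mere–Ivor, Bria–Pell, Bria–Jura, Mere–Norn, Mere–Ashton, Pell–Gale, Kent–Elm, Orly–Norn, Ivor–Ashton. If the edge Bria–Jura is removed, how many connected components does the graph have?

Bria and Jura are still connected via Bria-Hale-Jura, so the component count stays at 1.

1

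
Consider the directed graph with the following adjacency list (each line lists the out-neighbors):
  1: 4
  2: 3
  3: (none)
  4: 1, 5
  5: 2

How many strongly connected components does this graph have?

4

{1, 4} are all mutually reachable — one SCC of size 2.
{2} is an SCC by itself.
{3} is an SCC by itself.
{5} is an SCC by itself.
That gives 4 strongly connected components.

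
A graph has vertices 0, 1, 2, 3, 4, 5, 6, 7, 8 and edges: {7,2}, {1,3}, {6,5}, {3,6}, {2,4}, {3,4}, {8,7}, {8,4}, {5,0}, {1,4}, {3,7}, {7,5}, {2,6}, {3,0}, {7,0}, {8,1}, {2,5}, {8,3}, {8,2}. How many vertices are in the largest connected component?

Starting from 0 we can reach 0, 1, 2, 3, 4, 5, 6, 7, 8. That is one component of size 9.
The largest has 9 vertices.

9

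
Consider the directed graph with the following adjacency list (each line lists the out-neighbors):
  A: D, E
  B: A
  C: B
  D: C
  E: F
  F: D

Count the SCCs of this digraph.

1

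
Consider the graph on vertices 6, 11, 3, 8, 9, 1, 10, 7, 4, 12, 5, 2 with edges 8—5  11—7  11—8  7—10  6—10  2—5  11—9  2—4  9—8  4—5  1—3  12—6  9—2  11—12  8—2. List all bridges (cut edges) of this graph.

The edges on the cycle 2-4-5-2 are not bridges since each lies on that cycle.
But removing 1—3 disconnects 1 from 3 — this is a bridge.

1-3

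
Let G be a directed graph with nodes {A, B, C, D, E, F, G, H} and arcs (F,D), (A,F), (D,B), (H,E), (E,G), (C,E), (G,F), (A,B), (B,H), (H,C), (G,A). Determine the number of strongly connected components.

1

{A, B, C, D, E, F, G, H} are all mutually reachable — one SCC of size 8.
That gives 1 strongly connected component.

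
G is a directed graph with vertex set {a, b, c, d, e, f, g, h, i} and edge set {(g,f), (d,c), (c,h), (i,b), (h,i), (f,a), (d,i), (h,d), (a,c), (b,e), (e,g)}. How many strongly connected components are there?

1

{a, b, c, d, e, f, g, h, i} are all mutually reachable — one SCC of size 9.
That gives 1 strongly connected component.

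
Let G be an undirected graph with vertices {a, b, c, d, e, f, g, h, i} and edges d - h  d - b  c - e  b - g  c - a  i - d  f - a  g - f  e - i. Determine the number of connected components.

Starting from a we can reach a, b, c, d, e, f, g, h, i. That is one component of size 9.
Total: 1 component.

1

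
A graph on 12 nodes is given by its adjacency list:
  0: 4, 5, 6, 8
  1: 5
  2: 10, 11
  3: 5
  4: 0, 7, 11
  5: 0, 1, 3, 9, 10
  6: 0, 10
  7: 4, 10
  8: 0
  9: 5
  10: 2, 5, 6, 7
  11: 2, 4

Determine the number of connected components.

1

Starting from 0 we can reach 0, 1, 2, 3, 4, 5, 6, 7, 8, 9, 10, 11. That is one component of size 12.
Total: 1 component.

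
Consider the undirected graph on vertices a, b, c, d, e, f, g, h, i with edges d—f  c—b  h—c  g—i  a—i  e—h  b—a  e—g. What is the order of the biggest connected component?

Starting from d we can reach d, f. That is one component of size 2.
Starting from a we can reach a, b, c, e, g, h, i. That is one component of size 7.
The largest has 7 vertices.

7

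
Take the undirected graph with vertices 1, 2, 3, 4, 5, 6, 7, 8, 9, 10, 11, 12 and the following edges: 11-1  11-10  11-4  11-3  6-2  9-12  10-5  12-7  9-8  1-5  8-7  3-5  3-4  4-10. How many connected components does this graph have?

3

Starting from 2 we can reach 2, 6. That is one component of size 2.
Starting from 7 we can reach 7, 8, 9, 12. That is one component of size 4.
Starting from 1 we can reach 1, 3, 4, 5, 10, 11. That is one component of size 6.
Total: 3 components.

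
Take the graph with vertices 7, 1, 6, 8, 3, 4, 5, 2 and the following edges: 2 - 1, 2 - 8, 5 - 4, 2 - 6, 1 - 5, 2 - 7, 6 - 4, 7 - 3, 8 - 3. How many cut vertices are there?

1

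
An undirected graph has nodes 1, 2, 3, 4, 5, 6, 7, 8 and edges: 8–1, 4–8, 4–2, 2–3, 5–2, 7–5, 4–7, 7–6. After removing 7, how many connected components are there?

2

With 7 gone, the remaining components are: {6}; {1, 2, 3, 4, 5, 8}.
That is 2 components.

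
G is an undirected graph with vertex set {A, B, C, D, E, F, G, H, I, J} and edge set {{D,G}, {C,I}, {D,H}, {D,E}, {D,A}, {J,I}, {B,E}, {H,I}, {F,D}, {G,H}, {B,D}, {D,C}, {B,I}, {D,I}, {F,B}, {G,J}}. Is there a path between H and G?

Yes

From H we can reach A, B, C, D, E, F, G, H, I, J, which includes G.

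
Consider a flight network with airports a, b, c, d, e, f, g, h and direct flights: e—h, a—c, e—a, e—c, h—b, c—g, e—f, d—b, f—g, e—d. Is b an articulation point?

Deleting b leaves 1 component (was 1) (its neighbors d, h remain connected to each other), so b is not a cut vertex.

No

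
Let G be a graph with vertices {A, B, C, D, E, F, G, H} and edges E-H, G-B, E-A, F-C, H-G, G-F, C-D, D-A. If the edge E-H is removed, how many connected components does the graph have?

1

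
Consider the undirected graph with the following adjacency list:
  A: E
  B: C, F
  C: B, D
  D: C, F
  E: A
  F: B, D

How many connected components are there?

2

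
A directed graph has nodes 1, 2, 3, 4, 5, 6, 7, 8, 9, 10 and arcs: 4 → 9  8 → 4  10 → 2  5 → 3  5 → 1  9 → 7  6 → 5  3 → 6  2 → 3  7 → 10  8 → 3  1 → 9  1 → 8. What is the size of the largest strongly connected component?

{1, 2, 3, 4, 5, 6, 7, 8, 9, 10} are all mutually reachable — one SCC of size 10.
The largest has 10 vertices.

10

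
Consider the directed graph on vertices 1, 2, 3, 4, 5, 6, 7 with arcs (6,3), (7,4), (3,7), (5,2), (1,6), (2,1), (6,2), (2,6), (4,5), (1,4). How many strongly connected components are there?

{1, 2, 3, 4, 5, 6, 7} are all mutually reachable — one SCC of size 7.
That gives 1 strongly connected component.

1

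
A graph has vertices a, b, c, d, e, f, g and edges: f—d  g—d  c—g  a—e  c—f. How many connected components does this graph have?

3

b is isolated — a component by itself.
Starting from a we can reach a, e. That is one component of size 2.
Starting from c we can reach c, d, f, g. That is one component of size 4.
Total: 3 components.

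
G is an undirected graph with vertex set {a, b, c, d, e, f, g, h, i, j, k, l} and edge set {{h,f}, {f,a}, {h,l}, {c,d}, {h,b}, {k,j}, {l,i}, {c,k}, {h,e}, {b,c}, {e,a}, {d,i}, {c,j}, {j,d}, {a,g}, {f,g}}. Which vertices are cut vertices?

Removing h increases the component count from 1 to 2, so h is a cut vertex.
By contrast removing i leaves 1 component; it is not a cut vertex. No other vertex is a cut vertex either.

h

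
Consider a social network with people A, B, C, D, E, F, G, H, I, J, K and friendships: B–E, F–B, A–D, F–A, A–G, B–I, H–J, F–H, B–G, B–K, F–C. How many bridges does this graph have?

The edges on the cycle F-B-G-A-F are not bridges since each lies on that cycle.
But removing B–K disconnects B from K; removing J–H disconnects J from H; removing F–H disconnects F from H; removing B–I disconnects B from I — these are bridges.
In total 7 edges are bridges.

7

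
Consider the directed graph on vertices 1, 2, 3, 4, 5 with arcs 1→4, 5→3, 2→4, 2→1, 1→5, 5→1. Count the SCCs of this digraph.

{1, 5} are all mutually reachable — one SCC of size 2.
{4} is an SCC by itself.
{2} is an SCC by itself.
{3} is an SCC by itself.
That gives 4 strongly connected components.

4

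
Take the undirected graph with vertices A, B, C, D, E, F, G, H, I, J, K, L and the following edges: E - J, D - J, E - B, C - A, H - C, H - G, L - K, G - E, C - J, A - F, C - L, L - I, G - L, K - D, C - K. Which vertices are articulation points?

Removing A increases the component count from 1 to 2, so A is a cut vertex.
Removing C increases the component count from 1 to 2, so C is a cut vertex.
Removing E increases the component count from 1 to 2, so E is a cut vertex.
Likewise L is a cut vertex.
By contrast removing I leaves 1 component; it is not a cut vertex. No other vertex is a cut vertex either.

A, C, E, L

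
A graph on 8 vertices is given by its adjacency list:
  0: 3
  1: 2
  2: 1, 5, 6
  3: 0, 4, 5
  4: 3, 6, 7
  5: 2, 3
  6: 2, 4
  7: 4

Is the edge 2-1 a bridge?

Removing 2-1 leaves no path between 2 and 1: the component count goes from 1 to 2. So it is a bridge.

Yes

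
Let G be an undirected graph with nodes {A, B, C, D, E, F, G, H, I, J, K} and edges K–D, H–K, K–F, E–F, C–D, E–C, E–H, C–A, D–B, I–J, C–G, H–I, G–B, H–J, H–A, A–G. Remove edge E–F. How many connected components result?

E and F are still connected via E-H-K-F, so the component count stays at 1.

1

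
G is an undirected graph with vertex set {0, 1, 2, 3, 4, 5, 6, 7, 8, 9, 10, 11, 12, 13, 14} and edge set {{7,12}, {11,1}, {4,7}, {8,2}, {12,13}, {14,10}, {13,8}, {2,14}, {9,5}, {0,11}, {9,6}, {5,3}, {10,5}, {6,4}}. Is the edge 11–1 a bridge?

Removing 11–1 leaves no path between 11 and 1: the component count goes from 2 to 3. So it is a bridge.

Yes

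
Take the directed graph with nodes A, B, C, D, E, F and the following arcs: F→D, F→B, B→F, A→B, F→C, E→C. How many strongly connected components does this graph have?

5

{B, F} are all mutually reachable — one SCC of size 2.
{C} is an SCC by itself.
{E} is an SCC by itself.
{A} is an SCC by itself.
{D} is an SCC by itself.
That gives 5 strongly connected components.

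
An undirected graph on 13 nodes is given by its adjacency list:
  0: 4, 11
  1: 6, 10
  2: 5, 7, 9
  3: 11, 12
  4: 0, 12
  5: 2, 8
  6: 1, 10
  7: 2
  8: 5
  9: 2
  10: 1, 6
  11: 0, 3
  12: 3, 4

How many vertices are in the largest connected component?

Starting from 1 we can reach 1, 6, 10. That is one component of size 3.
Starting from 0 we can reach 0, 3, 4, 11, 12. That is one component of size 5.
Starting from 2 we can reach 2, 5, 7, 8, 9. That is one component of size 5.
The largest has 5 vertices.

5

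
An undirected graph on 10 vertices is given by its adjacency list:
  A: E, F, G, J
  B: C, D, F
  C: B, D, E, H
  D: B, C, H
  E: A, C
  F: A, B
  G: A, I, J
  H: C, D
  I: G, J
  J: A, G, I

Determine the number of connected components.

1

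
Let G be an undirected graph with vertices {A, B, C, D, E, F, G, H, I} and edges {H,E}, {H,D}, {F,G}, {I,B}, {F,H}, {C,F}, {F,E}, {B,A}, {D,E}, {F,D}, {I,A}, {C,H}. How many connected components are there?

2

Starting from A we can reach A, B, I. That is one component of size 3.
Starting from C we can reach C, D, E, F, G, H. That is one component of size 6.
Total: 2 components.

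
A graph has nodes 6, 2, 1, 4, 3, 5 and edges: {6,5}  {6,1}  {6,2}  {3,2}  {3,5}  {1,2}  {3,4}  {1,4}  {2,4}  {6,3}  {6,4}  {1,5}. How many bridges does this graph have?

0

The edges on the cycle 6-3-2-4-1-6 are not bridges since each lies on that cycle.
Every edge lies on some cycle, so there are no bridges.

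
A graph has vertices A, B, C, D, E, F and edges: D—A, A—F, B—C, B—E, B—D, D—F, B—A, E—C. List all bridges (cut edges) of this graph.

The edges on the cycle B-E-C-B are not bridges since each lies on that cycle.
Every edge lies on some cycle, so there are no bridges.

none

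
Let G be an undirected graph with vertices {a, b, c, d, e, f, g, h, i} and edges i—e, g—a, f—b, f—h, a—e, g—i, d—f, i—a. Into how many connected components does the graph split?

c is isolated — a component by itself.
Starting from b we can reach b, d, f, h. That is one component of size 4.
Starting from a we can reach a, e, g, i. That is one component of size 4.
Total: 3 components.

3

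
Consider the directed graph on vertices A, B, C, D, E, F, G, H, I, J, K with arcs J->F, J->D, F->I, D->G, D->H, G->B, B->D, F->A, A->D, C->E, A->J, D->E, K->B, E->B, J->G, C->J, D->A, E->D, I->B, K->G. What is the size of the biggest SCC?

8

{A, B, D, E, F, G, I, J} are all mutually reachable — one SCC of size 8.
{K} is an SCC by itself.
{C} is an SCC by itself.
{H} is an SCC by itself.
The largest has 8 vertices.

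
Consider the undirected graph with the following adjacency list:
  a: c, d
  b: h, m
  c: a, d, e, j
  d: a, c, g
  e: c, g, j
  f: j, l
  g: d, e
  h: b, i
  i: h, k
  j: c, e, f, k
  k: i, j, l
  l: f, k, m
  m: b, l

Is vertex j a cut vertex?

Deleting j raises the number of components from 1 to 2, so j is a cut vertex.

Yes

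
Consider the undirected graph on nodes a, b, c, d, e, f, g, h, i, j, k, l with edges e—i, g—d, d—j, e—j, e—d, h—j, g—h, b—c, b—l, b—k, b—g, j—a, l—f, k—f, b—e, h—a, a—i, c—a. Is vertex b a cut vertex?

Yes

Deleting b raises the number of components from 1 to 2, so b is a cut vertex.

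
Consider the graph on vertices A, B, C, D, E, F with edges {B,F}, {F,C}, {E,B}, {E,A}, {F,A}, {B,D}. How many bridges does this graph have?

The edges on the cycle E-B-F-A-E are not bridges since each lies on that cycle.
But removing B–D disconnects B from D; removing F–C disconnects F from C — these are bridges.
That makes 2 bridges.

2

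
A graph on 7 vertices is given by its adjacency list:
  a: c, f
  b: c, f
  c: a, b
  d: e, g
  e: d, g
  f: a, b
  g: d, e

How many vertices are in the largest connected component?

4

Starting from d we can reach d, e, g. That is one component of size 3.
Starting from a we can reach a, b, c, f. That is one component of size 4.
The largest has 4 vertices.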